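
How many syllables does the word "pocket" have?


Word: "pocket"
Syllable breakdown: pock · et
Counting: 2 parts
= 2 syllables


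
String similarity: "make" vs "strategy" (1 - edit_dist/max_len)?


Word 1: "make" (length 4)
Word 2: "strategy" (length 8)
One optimal edit sequence:
  1. insert 's'  (+1)
  2. insert 't'  (+1)
  3. substitute 'm' -> 'r'  (+1)
  4. keep 'a'
  5. substitute 'k' -> 't'  (+1)
  6. keep 'e'
  7. insert 'g'  (+1)
  8. insert 'y'  (+1)
Edit distance = 6
Max length = max(4, 8) = 8
Similarity = 1 - 6/8
= 0.2500


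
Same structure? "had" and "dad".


Pattern of "had": [0, 1, 2]
Pattern of "dad": [0, 1, 0]
Patterns do not match
Same pattern = No


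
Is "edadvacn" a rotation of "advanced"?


Word: "advanced", Candidate: "edadvacn"
Method: check if candidate is substring of word+word
"advancedadvanced" contains "edadvacn"? No
Is rotation = No


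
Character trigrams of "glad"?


Word: "glad" (length 4)
Number of trigrams = 4 - 3 + 1 = 2
  Position 0: "gla"
  Position 1: "lad"
Trigrams = "gla", "lad"


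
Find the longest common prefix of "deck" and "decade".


Word 1: "deck"
Word 2: "decade"
Comparing from start:
  Pos 0: 'd' == 'd'
  Pos 1: 'e' == 'e'
  Pos 2: 'c' == 'c'
  Pos 3: 'k' != 'a' (stop)
LCP = "dec" (length 3)


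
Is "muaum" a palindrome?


Word: "muaum"
Reversed: "muaum"
Forward == Backward? muaum == muaum
Palindrome = Yes


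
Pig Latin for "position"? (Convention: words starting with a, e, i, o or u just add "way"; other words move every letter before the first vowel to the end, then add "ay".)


Word: "position"
Starts with consonant(s) → move to end, add 'ay'
Consonant cluster: "p"
Pig Latin = "ositionpay"


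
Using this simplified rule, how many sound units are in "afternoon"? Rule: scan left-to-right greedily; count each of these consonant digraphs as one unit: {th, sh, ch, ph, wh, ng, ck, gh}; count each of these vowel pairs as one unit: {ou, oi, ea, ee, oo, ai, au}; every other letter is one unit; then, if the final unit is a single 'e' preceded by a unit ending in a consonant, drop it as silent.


Word: "afternoon" (9 letters)
Left-to-right scan:
  1. 'a' (letter)
  2. 'f' (letter)
  3. 't' (letter)
  4. 'e' (letter)
  5. 'r' (letter)
  6. 'n' (letter)
  7. 'oo' (vowel-pair)
  8. 'n' (letter)
Units from scan: 8
Sound units = 8 units


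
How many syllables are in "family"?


Word: "family"
Syllable breakdown: fam · i · ly
Counting: 3 parts
= 3 syllables


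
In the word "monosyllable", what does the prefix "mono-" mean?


Prefix: mono-
Example: monosyllable = mono- + syllable
Meaning = one


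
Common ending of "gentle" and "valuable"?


Word 1: "gentle"
Word 2: "valuable"
Comparing from end:
  Pos -1: 'e' == 'e'
  Pos -2: 'l' == 'l'
  Pos -3: 't' != 'b' (stop)
LCS = "le" (length 2)


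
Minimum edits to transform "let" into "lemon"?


Word 1: "let" (length 3)
Word 2: "lemon" (length 5)
One optimal edit sequence (insert/delete/substitute each cost 1):
  1. keep 'l'
  2. keep 'e'
  3. insert 'm'  (+1)
  4. insert 'o'  (+1)
  5. substitute 't' -> 'n'  (+1)
Total edit operations: 3
Edit distance = 3


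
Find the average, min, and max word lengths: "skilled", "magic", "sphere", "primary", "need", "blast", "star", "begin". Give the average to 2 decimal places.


Lengths: "skilled"=7, "magic"=5, "sphere"=6, "primary"=7, "need"=4, "blast"=5, "star"=4, "begin"=5
Sum = 43, Count = 8
Average = 43/8 = 5.38
= avg=5.38, min=4, max=7


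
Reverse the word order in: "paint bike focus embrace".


Original: "paint bike focus embrace"
Words (1..n): paint | bike | focus | embrace
Reversed (n..1): embrace | focus | bike | paint
Result = "embrace focus bike paint"


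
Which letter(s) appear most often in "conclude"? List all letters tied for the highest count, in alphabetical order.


Word: "conclude"
Letter counts:
  'c': 2
  'd': 1
  'e': 1
  'l': 1
  'n': 1
  'o': 1
  'u': 1
Maximum count = 2
Most frequent = 'c' (2 times each)


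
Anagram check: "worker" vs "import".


Word 1: "worker" → sorted: ekorrw
Word 2: "import" → sorted: imoprt
Same letters? ekorrw != imoprt
Anagram = No


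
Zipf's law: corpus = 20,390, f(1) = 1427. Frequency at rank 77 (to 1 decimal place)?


Zipf's law: f(r) = f(1) / r
f(1) = 1427
f(77) = 1427 / 77
= 18.5 occurrences


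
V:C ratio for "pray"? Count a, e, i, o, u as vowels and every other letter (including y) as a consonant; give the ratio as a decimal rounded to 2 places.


Word: "pray"
Vowels (a,e,i,o,u): 1
Consonants: 3
Ratio = 1/3
= 0.33


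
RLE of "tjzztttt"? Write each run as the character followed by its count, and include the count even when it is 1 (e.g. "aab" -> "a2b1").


String: "tjzztttt"
Scanning for consecutive runs:
  't' x 1
  'j' x 1
  'z' x 2
  't' x 4
RLE = "t1j1z2t4"


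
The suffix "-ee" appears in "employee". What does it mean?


Suffix: -ee
Example: employee = employ + -ee
Meaning = one who receives


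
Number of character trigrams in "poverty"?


Word: "poverty" (length 7)
Number of 3-grams = length - 3 + 1 = 7 - 3 + 1
= 5


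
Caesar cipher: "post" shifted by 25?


Word: "post"
Shift: 25
Each letter → (letter + shift) mod 26:
  'p' (15) + 25 = 14 → 'o'
  'o' (14) + 25 = 13 → 'n'
  's' (18) + 25 = 17 → 'r'
  't' (19) + 25 = 18 → 's'
Result = "onrs"


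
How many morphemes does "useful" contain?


Word: "useful"
Morphemes: use | -ful
Each morpheme carries meaning
= 2 morphemes


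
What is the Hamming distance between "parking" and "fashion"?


Comparing character by character (same length = 7):
  Pos 0: 'p' vs 'f' !=
  Pos 1: 'a' vs 'a' =
  Pos 2: 'r' vs 's' !=
  Pos 3: 'k' vs 'h' !=
  Pos 4: 'i' vs 'i' =
  Pos 5: 'n' vs 'o' !=
  Pos 6: 'g' vs 'n' !=
Hamming distance = 5


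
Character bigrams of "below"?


Word: "below" (length 5)
Number of bigrams = 5 - 2 + 1 = 4
  Position 0: "be"
  Position 1: "el"
  Position 2: "lo"
  Position 3: "ow"
Bigrams = "be", "el", "lo", "ow"


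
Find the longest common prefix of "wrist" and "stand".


Word 1: "wrist"
Word 2: "stand"
Comparing from start:
  Pos 0: 'w' != 's' (stop)
LCP = "" (length 0)


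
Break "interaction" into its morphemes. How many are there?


Word: "interaction"
Morphemes: inter- | act | -ion
Each morpheme carries meaning
= 3 morphemes


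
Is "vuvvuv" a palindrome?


Word: "vuvvuv"
Reversed: "vuvvuv"
Forward == Backward? vuvvuv == vuvvuv
Palindrome = Yes


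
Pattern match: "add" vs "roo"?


Pattern of "add": [0, 1, 1]
Pattern of "roo": [0, 1, 1]
Patterns match
Same pattern = Yes


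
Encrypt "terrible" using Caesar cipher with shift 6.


Word: "terrible"
Shift: 6
Each letter → (letter + shift) mod 26:
  't' (19) + 6 = 25 → 'z'
  'e' (4) + 6 = 10 → 'k'
  'r' (17) + 6 = 23 → 'x'
  'r' (17) + 6 = 23 → 'x'
  'i' (8) + 6 = 14 → 'o'
  'b' (1) + 6 = 7 → 'h'
  'l' (11) + 6 = 17 → 'r'
  'e' (4) + 6 = 10 → 'k'
Result = "zkxxohrk"


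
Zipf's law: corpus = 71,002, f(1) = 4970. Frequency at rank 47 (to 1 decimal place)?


Zipf's law: f(r) = f(1) / r
f(1) = 4970
f(47) = 4970 / 47
= 105.7 occurrences


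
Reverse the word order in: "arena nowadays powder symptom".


Original: "arena nowadays powder symptom"
Words (1..n): arena | nowadays | powder | symptom
Reversed (n..1): symptom | powder | nowadays | arena
Result = "symptom powder nowadays arena"


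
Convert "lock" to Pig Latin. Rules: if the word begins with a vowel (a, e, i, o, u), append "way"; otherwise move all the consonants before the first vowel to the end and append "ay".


Word: "lock"
Starts with consonant(s) → move to end, add 'ay'
Consonant cluster: "l"
Pig Latin = "ocklay"


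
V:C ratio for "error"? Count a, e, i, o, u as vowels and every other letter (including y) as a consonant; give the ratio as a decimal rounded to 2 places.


Word: "error"
Vowels (a,e,i,o,u): 2
Consonants: 3
Ratio = 2/3
= 0.67


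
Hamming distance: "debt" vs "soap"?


Comparing character by character (same length = 4):
  Pos 0: 'd' vs 's' !=
  Pos 1: 'e' vs 'o' !=
  Pos 2: 'b' vs 'a' !=
  Pos 3: 't' vs 'p' !=
Hamming distance = 4


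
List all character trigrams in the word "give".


Word: "give" (length 4)
Number of trigrams = 4 - 3 + 1 = 2
  Position 0: "giv"
  Position 1: "ive"
Trigrams = "giv", "ive"


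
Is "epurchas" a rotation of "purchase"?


Word: "purchase", Candidate: "epurchas"
Method: check if candidate is substring of word+word
"purchasepurchase" contains "epurchas"? Yes
Is rotation = Yes


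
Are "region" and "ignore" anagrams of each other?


Word 1: "region" → sorted: eginor
Word 2: "ignore" → sorted: eginor
Same letters? eginor == eginor
Anagram = Yes


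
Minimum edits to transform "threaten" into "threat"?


Word 1: "threaten" (length 8)
Word 2: "threat" (length 6)
One optimal edit sequence (insert/delete/substitute each cost 1):
  1. keep 't'
  2. keep 'h'
  3. keep 'r'
  4. keep 'e'
  5. keep 'a'
  6. keep 't'
  7. delete 'e'  (+1)
  8. delete 'n'  (+1)
Total edit operations: 2
Edit distance = 2


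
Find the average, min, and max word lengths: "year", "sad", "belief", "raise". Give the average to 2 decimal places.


Lengths: "year"=4, "sad"=3, "belief"=6, "raise"=5
Sum = 18, Count = 4
Average = 18/4 = 4.50
= avg=4.50, min=3, max=6


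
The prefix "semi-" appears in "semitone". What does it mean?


Prefix: semi-
As in: semitone -> semi- + tone
Meaning = half


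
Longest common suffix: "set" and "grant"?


Word 1: "set"
Word 2: "grant"
Comparing from end:
  Pos -1: 't' == 't'
  Pos -2: 'e' != 'n' (stop)
LCS = "t" (length 1)


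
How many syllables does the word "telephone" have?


Word: "telephone"
Syllable breakdown: tel | e | phone
Counting: 3 parts
= 3 syllables


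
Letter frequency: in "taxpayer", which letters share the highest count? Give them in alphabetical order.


Word: "taxpayer"
Letter counts:
  'a': 2
  'e': 1
  'p': 1
  'r': 1
  't': 1
  'x': 1
  'y': 1
Maximum count = 2
Most frequent = 'a' (2 times each)


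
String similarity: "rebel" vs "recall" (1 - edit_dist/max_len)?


Word 1: "rebel" (length 5)
Word 2: "recall" (length 6)
One optimal edit sequence:
  1. keep 'r'
  2. keep 'e'
  3. insert 'c'  (+1)
  4. substitute 'b' -> 'a'  (+1)
  5. substitute 'e' -> 'l'  (+1)
  6. keep 'l'
Edit distance = 3
Max length = max(5, 6) = 6
Similarity = 1 - 3/6
= 0.5000


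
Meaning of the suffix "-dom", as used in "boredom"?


Suffix: -dom
Example: boredom = bore + -dom
Meaning = state / realm


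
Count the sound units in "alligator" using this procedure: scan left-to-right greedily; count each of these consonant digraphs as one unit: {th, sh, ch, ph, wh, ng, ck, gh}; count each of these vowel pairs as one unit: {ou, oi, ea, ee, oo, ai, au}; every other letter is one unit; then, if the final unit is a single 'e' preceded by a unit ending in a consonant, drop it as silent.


Word: "alligator" (9 letters)
Left-to-right scan:
  (1) 'a' (letter)
  (2) 'l' (letter)
  (3) 'l' (letter)
  (4) 'i' (letter)
  (5) 'g' (letter)
  (6) 'a' (letter)
  (7) 't' (letter)
  (8) 'o' (letter)
  (9) 'r' (letter)
Units from scan: 9
Sound units = 9 units


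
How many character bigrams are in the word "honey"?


Word: "honey" (length 5)
Number of 2-grams = length - 2 + 1 = 5 - 2 + 1
= 4


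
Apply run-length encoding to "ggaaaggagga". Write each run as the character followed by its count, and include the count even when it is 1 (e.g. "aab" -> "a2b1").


String: "ggaaaggagga"
Scanning for consecutive runs:
  'g' x 2
  'a' x 3
  'g' x 2
  'a' x 1
  'g' x 2
  'a' x 1
RLE = "g2a3g2a1g2a1"


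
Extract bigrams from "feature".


Word: "feature" (length 7)
Number of bigrams = 7 - 2 + 1 = 6
  Position 0: "fe"
  Position 1: "ea"
  Position 2: "at"
  Position 3: "tu"
  Position 4: "ur"
  Position 5: "re"
Bigrams = "fe", "ea", "at", "tu", "ur", "re"


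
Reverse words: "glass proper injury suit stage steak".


Original: "glass proper injury suit stage steak"
Words (1..n): glass | proper | injury | suit | stage | steak
Reversed (n..1): steak | stage | suit | injury | proper | glass
Result = "steak stage suit injury proper glass"


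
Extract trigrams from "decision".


Word: "decision" (length 8)
Number of trigrams = 8 - 3 + 1 = 6
  Position 0: "dec"
  Position 1: "eci"
  Position 2: "cis"
  Position 3: "isi"
  Position 4: "sio"
  Position 5: "ion"
Trigrams = "dec", "eci", "cis", "isi", "sio", "ion"


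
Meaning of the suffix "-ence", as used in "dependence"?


Suffix: -ence
As in: dependence -> depend + -ence
Meaning = state of


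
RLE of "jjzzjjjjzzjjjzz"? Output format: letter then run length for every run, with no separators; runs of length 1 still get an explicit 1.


String: "jjzzjjjjzzjjjzz"
Scanning for consecutive runs:
  'j' x 2
  'z' x 2
  'j' x 4
  'z' x 2
  'j' x 3
  'z' x 2
RLE = "j2z2j4z2j3z2"


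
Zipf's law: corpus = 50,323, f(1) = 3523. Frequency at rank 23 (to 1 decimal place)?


Zipf's law: f(r) = f(1) / r
f(1) = 3523
f(23) = 3523 / 23
= 153.2 occurrences


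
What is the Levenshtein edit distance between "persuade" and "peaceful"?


Word 1: "persuade" (length 8)
Word 2: "peaceful" (length 8)
One optimal edit sequence (insert/delete/substitute each cost 1):
  1. keep 'p'
  2. keep 'e'
  3. substitute 'r' -> 'a'  (+1)
  4. substitute 's' -> 'c'  (+1)
  5. substitute 'u' -> 'e'  (+1)
  6. substitute 'a' -> 'f'  (+1)
  7. substitute 'd' -> 'u'  (+1)
  8. substitute 'e' -> 'l'  (+1)
Total edit operations: 6
Edit distance = 6


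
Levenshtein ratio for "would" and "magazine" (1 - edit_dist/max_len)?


Word 1: "would" (length 5)
Word 2: "magazine" (length 8)
One optimal edit sequence:
  1. insert 'm'  (+1)
  2. insert 'a'  (+1)
  3. insert 'g'  (+1)
  4. substitute 'w' -> 'a'  (+1)
  5. substitute 'o' -> 'z'  (+1)
  6. substitute 'u' -> 'i'  (+1)
  7. substitute 'l' -> 'n'  (+1)
  8. substitute 'd' -> 'e'  (+1)
Edit distance = 8
Max length = max(5, 8) = 8
Similarity = 1 - 8/8
= 0.0000


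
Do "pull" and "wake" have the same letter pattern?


Pattern of "pull": [0, 1, 2, 2]
Pattern of "wake": [0, 1, 2, 3]
Patterns do not match
Same pattern = No


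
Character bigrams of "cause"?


Word: "cause" (length 5)
Number of bigrams = 5 - 2 + 1 = 4
  Position 0: "ca"
  Position 1: "au"
  Position 2: "us"
  Position 3: "se"
Bigrams = "ca", "au", "us", "se"


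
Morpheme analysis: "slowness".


Word: "slowness"
Morphemes: slow / -ness
Each morpheme carries meaning
= 2 morphemes


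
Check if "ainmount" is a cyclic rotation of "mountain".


Word: "mountain", Candidate: "ainmount"
Method: check if candidate is substring of word+word
"mountainmountain" contains "ainmount"? Yes
Is rotation = Yes


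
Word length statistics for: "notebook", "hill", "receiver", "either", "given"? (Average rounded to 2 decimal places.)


Lengths: "notebook"=8, "hill"=4, "receiver"=8, "either"=6, "given"=5
Sum = 31, Count = 5
Average = 31/5 = 6.20
= avg=6.20, min=4, max=8


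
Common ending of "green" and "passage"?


Word 1: "green"
Word 2: "passage"
Comparing from end:
  Pos -1: 'n' != 'e' (stop)
LCS = "" (length 0)


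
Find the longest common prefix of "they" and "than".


Word 1: "they"
Word 2: "than"
Comparing from start:
  Pos 0: 't' == 't'
  Pos 1: 'h' == 'h'
  Pos 2: 'e' != 'a' (stop)
LCP = "th" (length 2)


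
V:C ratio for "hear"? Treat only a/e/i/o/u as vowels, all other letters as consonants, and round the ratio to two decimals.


Word: "hear"
Vowels (a,e,i,o,u): 2
Consonants: 2
Ratio = 2/2
= 1.00


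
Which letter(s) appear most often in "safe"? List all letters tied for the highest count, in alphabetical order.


Word: "safe"
Letter counts:
  'a': 1
  'e': 1
  'f': 1
  's': 1
Maximum count = 1
Most frequent = 'a', 'e', 'f', 's' (1 time each)


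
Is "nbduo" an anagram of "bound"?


Word 1: "bound" → sorted: bdnou
Word 2: "nbduo" → sorted: bdnou
Same letters? bdnou == bdnou
Anagram = Yes


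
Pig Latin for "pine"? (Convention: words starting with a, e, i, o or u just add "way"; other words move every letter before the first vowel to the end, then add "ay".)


Word: "pine"
Starts with consonant(s) → move to end, add 'ay'
Consonant cluster: "p"
Pig Latin = "inepay"


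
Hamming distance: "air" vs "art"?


Comparing character by character (same length = 3):
  Pos 0: 'a' vs 'a' =
  Pos 1: 'i' vs 'r' !=
  Pos 2: 'r' vs 't' !=
Hamming distance = 2


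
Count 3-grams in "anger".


Word: "anger" (length 5)
Number of 3-grams = length - 3 + 1 = 5 - 3 + 1
= 3


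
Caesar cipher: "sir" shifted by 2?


Word: "sir"
Shift: 2
Each letter → (letter + shift) mod 26:
  's' (18) + 2 = 20 → 'u'
  'i' (8) + 2 = 10 → 'k'
  'r' (17) + 2 = 19 → 't'
Result = "ukt"


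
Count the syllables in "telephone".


Word: "telephone"
Syllable breakdown: tel | e | phone
Counting: 3 parts
= 3 syllables


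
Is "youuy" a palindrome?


Word: "youuy"
Reversed: "yuuoy"
Forward == Backward? youuy != yuuoy
Palindrome = No


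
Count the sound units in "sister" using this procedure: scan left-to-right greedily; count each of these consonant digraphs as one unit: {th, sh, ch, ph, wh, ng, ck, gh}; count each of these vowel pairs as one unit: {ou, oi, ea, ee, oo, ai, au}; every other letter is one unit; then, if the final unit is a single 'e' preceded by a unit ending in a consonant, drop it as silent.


Word: "sister" (6 letters)
Left-to-right scan:
  [1] 's' (letter)
  [2] 'i' (letter)
  [3] 's' (letter)
  [4] 't' (letter)
  [5] 'e' (letter)
  [6] 'r' (letter)
Units from scan: 6
Sound units = 6 units


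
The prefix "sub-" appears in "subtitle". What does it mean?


Prefix: sub-
Example: subtitle = sub- + title
Meaning = under / below


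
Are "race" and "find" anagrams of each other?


Word 1: "race" → sorted: acer
Word 2: "find" → sorted: dfin
Same letters? acer != dfin
Anagram = No


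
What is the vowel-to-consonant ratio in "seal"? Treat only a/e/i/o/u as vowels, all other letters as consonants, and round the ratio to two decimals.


Word: "seal"
Vowels (a,e,i,o,u): 2
Consonants: 2
Ratio = 2/2
= 1.00


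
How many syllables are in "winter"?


Word: "winter"
Syllable breakdown: win | ter
Counting: 2 parts
= 2 syllables


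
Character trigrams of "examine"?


Word: "examine" (length 7)
Number of trigrams = 7 - 3 + 1 = 5
  Position 0: "exa"
  Position 1: "xam"
  Position 2: "ami"
  Position 3: "min"
  Position 4: "ine"
Trigrams = "exa", "xam", "ami", "min", "ine"


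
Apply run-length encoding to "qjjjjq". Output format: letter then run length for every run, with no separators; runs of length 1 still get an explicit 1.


String: "qjjjjq"
Scanning for consecutive runs:
  'q' x 1
  'j' x 4
  'q' x 1
RLE = "q1j4q1"


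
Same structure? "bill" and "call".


Pattern of "bill": [0, 1, 2, 2]
Pattern of "call": [0, 1, 2, 2]
Patterns match
Same pattern = Yes


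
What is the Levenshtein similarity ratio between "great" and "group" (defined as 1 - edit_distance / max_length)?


Word 1: "great" (length 5)
Word 2: "group" (length 5)
One optimal edit sequence:
  1. keep 'g'
  2. keep 'r'
  3. substitute 'e' -> 'o'  (+1)
  4. substitute 'a' -> 'u'  (+1)
  5. substitute 't' -> 'p'  (+1)
Edit distance = 3
Max length = max(5, 5) = 5
Similarity = 1 - 3/5
= 0.4000


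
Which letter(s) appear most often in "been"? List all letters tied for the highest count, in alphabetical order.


Word: "been"
Letter counts:
  'b': 1
  'e': 2
  'n': 1
Maximum count = 2
Most frequent = 'e' (2 times each)


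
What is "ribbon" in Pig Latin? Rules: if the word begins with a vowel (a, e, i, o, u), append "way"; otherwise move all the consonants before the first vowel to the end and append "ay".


Word: "ribbon"
Starts with consonant(s) → move to end, add 'ay'
Consonant cluster: "r"
Pig Latin = "ibbonray"


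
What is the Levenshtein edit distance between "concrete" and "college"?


Word 1: "concrete" (length 8)
Word 2: "college" (length 7)
One optimal edit sequence (insert/delete/substitute each cost 1):
  1. keep 'c'
  2. keep 'o'
  3. delete 'n'  (+1)
  4. substitute 'c' -> 'l'  (+1)
  5. substitute 'r' -> 'l'  (+1)
  6. keep 'e'
  7. substitute 't' -> 'g'  (+1)
  8. keep 'e'
Total edit operations: 4
Edit distance = 4


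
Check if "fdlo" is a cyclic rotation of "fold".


Word: "fold", Candidate: "fdlo"
Method: check if candidate is substring of word+word
"foldfold" contains "fdlo"? No
Is rotation = No


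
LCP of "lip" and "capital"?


Word 1: "lip"
Word 2: "capital"
Comparing from start:
  Pos 0: 'l' != 'c' (stop)
LCP = "" (length 0)


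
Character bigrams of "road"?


Word: "road" (length 4)
Number of bigrams = 4 - 2 + 1 = 3
  Position 0: "ro"
  Position 1: "oa"
  Position 2: "ad"
Bigrams = "ro", "oa", "ad"


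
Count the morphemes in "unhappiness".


Word: "unhappiness"
Morphemes: un- / happi / -ness
Each morpheme carries meaning
= 3 morphemes


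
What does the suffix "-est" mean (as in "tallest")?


Suffix: -est
Example: tallest (tall + -est)
Meaning = most


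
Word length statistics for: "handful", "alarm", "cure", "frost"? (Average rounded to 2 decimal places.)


Lengths: "handful"=7, "alarm"=5, "cure"=4, "frost"=5
Sum = 21, Count = 4
Average = 21/4 = 5.25
= avg=5.25, min=4, max=7


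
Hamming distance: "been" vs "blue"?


Comparing character by character (same length = 4):
  Pos 0: 'b' vs 'b' =
  Pos 1: 'e' vs 'l' !=
  Pos 2: 'e' vs 'u' !=
  Pos 3: 'n' vs 'e' !=
Hamming distance = 3


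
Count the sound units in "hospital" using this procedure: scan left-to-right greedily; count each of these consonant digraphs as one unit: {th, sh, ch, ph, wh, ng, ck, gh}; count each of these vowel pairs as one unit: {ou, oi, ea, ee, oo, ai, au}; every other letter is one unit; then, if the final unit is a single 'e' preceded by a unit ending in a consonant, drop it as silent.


Word: "hospital" (8 letters)
Left-to-right scan:
  1. 'h' (letter)
  2. 'o' (letter)
  3. 's' (letter)
  4. 'p' (letter)
  5. 'i' (letter)
  6. 't' (letter)
  7. 'a' (letter)
  8. 'l' (letter)
Units from scan: 8
Sound units = 8 units


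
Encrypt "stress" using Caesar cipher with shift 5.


Word: "stress"
Shift: 5
Each letter → (letter + shift) mod 26:
  's' (18) + 5 = 23 → 'x'
  't' (19) + 5 = 24 → 'y'
  'r' (17) + 5 = 22 → 'w'
  'e' (4) + 5 = 9 → 'j'
  's' (18) + 5 = 23 → 'x'
  's' (18) + 5 = 23 → 'x'
Result = "xywjxx"


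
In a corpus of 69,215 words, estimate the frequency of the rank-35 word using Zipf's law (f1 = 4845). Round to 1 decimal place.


Zipf's law: f(r) = f(1) / r
f(1) = 4845
f(35) = 4845 / 35
= 138.4 occurrences


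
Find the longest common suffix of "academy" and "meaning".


Word 1: "academy"
Word 2: "meaning"
Comparing from end:
  Pos -1: 'y' != 'g' (stop)
LCS = "" (length 0)


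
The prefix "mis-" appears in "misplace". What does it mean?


Prefix: mis-
Example: misplace (mis- + place)
Meaning = wrongly


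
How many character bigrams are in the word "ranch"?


Word: "ranch" (length 5)
Number of 2-grams = length - 2 + 1 = 5 - 2 + 1
= 4


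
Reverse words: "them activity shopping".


Original: "them activity shopping"
Words (1..n): them | activity | shopping
Reversed (n..1): shopping | activity | them
Result = "shopping activity them"


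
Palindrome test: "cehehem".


Word: "cehehem"
Reversed: "mehehec"
Forward == Backward? cehehem != mehehec
Palindrome = No


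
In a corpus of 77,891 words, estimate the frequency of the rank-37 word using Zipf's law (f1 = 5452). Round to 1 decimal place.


Zipf's law: f(r) = f(1) / r
f(1) = 5452
f(37) = 5452 / 37
= 147.4 occurrences


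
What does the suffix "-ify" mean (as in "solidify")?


Suffix: -ify
As in: solidify -> solid + -ify
Meaning = to make


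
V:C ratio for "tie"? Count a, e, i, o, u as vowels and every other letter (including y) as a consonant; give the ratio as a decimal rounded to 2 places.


Word: "tie"
Vowels (a,e,i,o,u): 2
Consonants: 1
Ratio = 2/1
= 2.00


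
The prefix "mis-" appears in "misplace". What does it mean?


Prefix: mis-
Example: misplace = mis- + place
Meaning = wrongly


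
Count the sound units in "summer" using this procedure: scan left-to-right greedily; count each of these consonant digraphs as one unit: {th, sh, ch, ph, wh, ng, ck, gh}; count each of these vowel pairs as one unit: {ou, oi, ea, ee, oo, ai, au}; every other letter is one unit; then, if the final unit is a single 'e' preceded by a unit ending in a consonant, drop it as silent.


Word: "summer" (6 letters)
Left-to-right scan:
  1. 's' (letter)
  2. 'u' (letter)
  3. 'm' (letter)
  4. 'm' (letter)
  5. 'e' (letter)
  6. 'r' (letter)
Units from scan: 6
Sound units = 6 units


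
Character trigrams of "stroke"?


Word: "stroke" (length 6)
Number of trigrams = 6 - 3 + 1 = 4
  Position 0: "str"
  Position 1: "tro"
  Position 2: "rok"
  Position 3: "oke"
Trigrams = "str", "tro", "rok", "oke"


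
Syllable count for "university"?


Word: "university"
Syllable breakdown: u · ni · ver · si · ty
Counting: 5 parts
= 5 syllables


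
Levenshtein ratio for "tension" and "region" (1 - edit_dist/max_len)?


Word 1: "tension" (length 7)
Word 2: "region" (length 6)
One optimal edit sequence:
  1. substitute 't' -> 'r'  (+1)
  2. keep 'e'
  3. delete 'n'  (+1)
  4. substitute 's' -> 'g'  (+1)
  5. keep 'i'
  6. keep 'o'
  7. keep 'n'
Edit distance = 3
Max length = max(7, 6) = 7
Similarity = 1 - 3/7
= 0.5714


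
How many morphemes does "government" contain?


Word: "government"
Morphemes: govern + -ment
Each morpheme carries meaning
= 2 morphemes


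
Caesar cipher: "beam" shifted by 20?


Word: "beam"
Shift: 20
Each letter → (letter + shift) mod 26:
  'b' (1) + 20 = 21 → 'v'
  'e' (4) + 20 = 24 → 'y'
  'a' (0) + 20 = 20 → 'u'
  'm' (12) + 20 = 6 → 'g'
Result = "vyug"


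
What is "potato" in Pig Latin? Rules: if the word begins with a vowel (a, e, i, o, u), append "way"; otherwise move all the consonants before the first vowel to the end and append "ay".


Word: "potato"
Starts with consonant(s) → move to end, add 'ay'
Consonant cluster: "p"
Pig Latin = "otatopay"


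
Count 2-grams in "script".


Word: "script" (length 6)
Number of 2-grams = length - 2 + 1 = 6 - 2 + 1
= 5


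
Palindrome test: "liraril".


Word: "liraril"
Reversed: "liraril"
Forward == Backward? liraril == liraril
Palindrome = Yes


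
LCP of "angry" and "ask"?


Word 1: "angry"
Word 2: "ask"
Comparing from start:
  Pos 0: 'a' == 'a'
  Pos 1: 'n' != 's' (stop)
LCP = "a" (length 1)


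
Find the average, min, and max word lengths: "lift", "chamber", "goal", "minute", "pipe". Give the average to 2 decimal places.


Lengths: "lift"=4, "chamber"=7, "goal"=4, "minute"=6, "pipe"=4
Sum = 25, Count = 5
Average = 25/5 = 5.00
= avg=5.00, min=4, max=7


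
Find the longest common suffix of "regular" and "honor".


Word 1: "regular"
Word 2: "honor"
Comparing from end:
  Pos -1: 'r' == 'r'
  Pos -2: 'a' != 'o' (stop)
LCS = "r" (length 1)


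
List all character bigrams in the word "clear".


Word: "clear" (length 5)
Number of bigrams = 5 - 2 + 1 = 4
  Position 0: "cl"
  Position 1: "le"
  Position 2: "ea"
  Position 3: "ar"
Bigrams = "cl", "le", "ea", "ar"


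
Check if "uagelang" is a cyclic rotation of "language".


Word: "language", Candidate: "uagelang"
Method: check if candidate is substring of word+word
"languagelanguage" contains "uagelang"? Yes
Is rotation = Yes


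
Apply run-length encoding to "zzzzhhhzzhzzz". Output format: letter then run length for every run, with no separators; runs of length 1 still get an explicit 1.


String: "zzzzhhhzzhzzz"
Scanning for consecutive runs:
  'z' x 4
  'h' x 3
  'z' x 2
  'h' x 1
  'z' x 3
RLE = "z4h3z2h1z3"


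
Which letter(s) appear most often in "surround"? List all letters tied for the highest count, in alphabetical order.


Word: "surround"
Letter counts:
  'd': 1
  'n': 1
  'o': 1
  'r': 2
  's': 1
  'u': 2
Maximum count = 2
Most frequent = 'r', 'u' (2 times each)


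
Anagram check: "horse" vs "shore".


Word 1: "horse" → sorted: ehors
Word 2: "shore" → sorted: ehors
Same letters? ehors == ehors
Anagram = Yes


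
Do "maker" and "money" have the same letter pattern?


Pattern of "maker": [0, 1, 2, 3, 4]
Pattern of "money": [0, 1, 2, 3, 4]
Patterns match
Same pattern = Yes


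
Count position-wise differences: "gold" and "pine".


Comparing character by character (same length = 4):
  Pos 0: 'g' vs 'p' !=
  Pos 1: 'o' vs 'i' !=
  Pos 2: 'l' vs 'n' !=
  Pos 3: 'd' vs 'e' !=
Hamming distance = 4


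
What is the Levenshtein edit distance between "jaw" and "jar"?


Word 1: "jaw" (length 3)
Word 2: "jar" (length 3)
One optimal edit sequence (insert/delete/substitute each cost 1):
  1. keep 'j'
  2. keep 'a'
  3. substitute 'w' -> 'r'  (+1)
Total edit operations: 1
Edit distance = 1


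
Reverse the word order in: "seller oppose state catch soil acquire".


Original: "seller oppose state catch soil acquire"
Words (1..n): seller | oppose | state | catch | soil | acquire
Reversed (n..1): acquire | soil | catch | state | oppose | seller
Result = "acquire soil catch state oppose seller"


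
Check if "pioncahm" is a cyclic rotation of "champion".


Word: "champion", Candidate: "pioncahm"
Method: check if candidate is substring of word+word
"championchampion" contains "pioncahm"? No
Is rotation = No


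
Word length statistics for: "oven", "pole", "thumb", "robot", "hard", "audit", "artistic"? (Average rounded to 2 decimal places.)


Lengths: "oven"=4, "pole"=4, "thumb"=5, "robot"=5, "hard"=4, "audit"=5, "artistic"=8
Sum = 35, Count = 7
Average = 35/7 = 5.00
= avg=5.00, min=4, max=8


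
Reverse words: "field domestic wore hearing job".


Original: "field domestic wore hearing job"
Words (1..n): field | domestic | wore | hearing | job
Reversed (n..1): job | hearing | wore | domestic | field
Result = "job hearing wore domestic field"


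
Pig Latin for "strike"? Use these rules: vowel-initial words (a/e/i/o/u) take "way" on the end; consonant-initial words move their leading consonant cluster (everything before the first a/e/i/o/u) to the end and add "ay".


Word: "strike"
Starts with consonant(s) → move to end, add 'ay'
Consonant cluster: "str"
Pig Latin = "ikestray"


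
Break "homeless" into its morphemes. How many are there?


Word: "homeless"
Morphemes: home | -less
Each morpheme carries meaning
= 2 morphemes


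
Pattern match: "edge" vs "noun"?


Pattern of "edge": [0, 1, 2, 0]
Pattern of "noun": [0, 1, 2, 0]
Patterns match
Same pattern = Yes


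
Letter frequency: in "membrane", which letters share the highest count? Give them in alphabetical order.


Word: "membrane"
Letter counts:
  'a': 1
  'b': 1
  'e': 2
  'm': 2
  'n': 1
  'r': 1
Maximum count = 2
Most frequent = 'e', 'm' (2 times each)


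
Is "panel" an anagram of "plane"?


Word 1: "plane" → sorted: aelnp
Word 2: "panel" → sorted: aelnp
Same letters? aelnp == aelnp
Anagram = Yes


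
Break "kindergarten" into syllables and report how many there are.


Word: "kindergarten"
Syllable breakdown: kin | der | gar | ten
Counting: 4 parts
= 4 syllables


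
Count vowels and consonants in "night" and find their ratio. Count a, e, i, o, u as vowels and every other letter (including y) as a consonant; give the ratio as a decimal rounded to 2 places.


Word: "night"
Vowels (a,e,i,o,u): 1
Consonants: 4
Ratio = 1/4
= 0.25


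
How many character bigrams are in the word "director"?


Word: "director" (length 8)
Number of 2-grams = length - 2 + 1 = 8 - 2 + 1
= 7


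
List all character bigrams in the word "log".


Word: "log" (length 3)
Number of bigrams = 3 - 2 + 1 = 2
  Position 0: "lo"
  Position 1: "og"
Bigrams = "lo", "og"


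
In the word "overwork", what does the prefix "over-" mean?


Prefix: over-
Example: overwork (over- + work)
Meaning = excessive


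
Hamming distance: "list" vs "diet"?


Comparing character by character (same length = 4):
  Pos 0: 'l' vs 'd' !=
  Pos 1: 'i' vs 'i' =
  Pos 2: 's' vs 'e' !=
  Pos 3: 't' vs 't' =
Hamming distance = 2


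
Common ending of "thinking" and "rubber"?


Word 1: "thinking"
Word 2: "rubber"
Comparing from end:
  Pos -1: 'g' != 'r' (stop)
LCS = "" (length 0)


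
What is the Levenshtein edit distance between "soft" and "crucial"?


Word 1: "soft" (length 4)
Word 2: "crucial" (length 7)
One optimal edit sequence (insert/delete/substitute each cost 1):
  1. insert 'c'  (+1)
  2. insert 'r'  (+1)
  3. insert 'u'  (+1)
  4. substitute 's' -> 'c'  (+1)
  5. substitute 'o' -> 'i'  (+1)
  6. substitute 'f' -> 'a'  (+1)
  7. substitute 't' -> 'l'  (+1)
Total edit operations: 7
Edit distance = 7


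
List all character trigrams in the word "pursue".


Word: "pursue" (length 6)
Number of trigrams = 6 - 3 + 1 = 4
  Position 0: "pur"
  Position 1: "urs"
  Position 2: "rsu"
  Position 3: "sue"
Trigrams = "pur", "urs", "rsu", "sue"


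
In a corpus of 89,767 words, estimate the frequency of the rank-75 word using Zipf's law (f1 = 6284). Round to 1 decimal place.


Zipf's law: f(r) = f(1) / r
f(1) = 6284
f(75) = 6284 / 75
= 83.8 occurrences


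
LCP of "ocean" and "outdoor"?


Word 1: "ocean"
Word 2: "outdoor"
Comparing from start:
  Pos 0: 'o' == 'o'
  Pos 1: 'c' != 'u' (stop)
LCP = "o" (length 1)


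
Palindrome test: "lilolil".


Word: "lilolil"
Reversed: "lilolil"
Forward == Backward? lilolil == lilolil
Palindrome = Yes


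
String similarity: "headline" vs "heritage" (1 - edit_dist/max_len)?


Word 1: "headline" (length 8)
Word 2: "heritage" (length 8)
One optimal edit sequence:
  1. keep 'h'
  2. keep 'e'
  3. substitute 'a' -> 'r'  (+1)
  4. substitute 'd' -> 'i'  (+1)
  5. substitute 'l' -> 't'  (+1)
  6. substitute 'i' -> 'a'  (+1)
  7. substitute 'n' -> 'g'  (+1)
  8. keep 'e'
Edit distance = 5
Max length = max(8, 8) = 8
Similarity = 1 - 5/8
= 0.3750


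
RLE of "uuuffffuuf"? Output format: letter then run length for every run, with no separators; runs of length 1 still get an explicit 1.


String: "uuuffffuuf"
Scanning for consecutive runs:
  'u' x 3
  'f' x 4
  'u' x 2
  'f' x 1
RLE = "u3f4u2f1"


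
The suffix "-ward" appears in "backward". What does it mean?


Suffix: -ward
Example: backward (back + -ward)
Meaning = in the direction of


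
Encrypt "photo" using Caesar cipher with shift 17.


Word: "photo"
Shift: 17
Each letter → (letter + shift) mod 26:
  'p' (15) + 17 = 6 → 'g'
  'h' (7) + 17 = 24 → 'y'
  'o' (14) + 17 = 5 → 'f'
  't' (19) + 17 = 10 → 'k'
  'o' (14) + 17 = 5 → 'f'
Result = "gyfkf"


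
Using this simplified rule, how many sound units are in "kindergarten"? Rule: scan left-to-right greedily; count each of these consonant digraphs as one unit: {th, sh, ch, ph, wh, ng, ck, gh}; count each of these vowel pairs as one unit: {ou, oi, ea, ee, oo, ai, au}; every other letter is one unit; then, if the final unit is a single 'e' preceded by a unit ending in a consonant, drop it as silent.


Word: "kindergarten" (12 letters)
Left-to-right scan:
  (1) 'k' (letter)
  (2) 'i' (letter)
  (3) 'n' (letter)
  (4) 'd' (letter)
  (5) 'e' (letter)
  (6) 'r' (letter)
  (7) 'g' (letter)
  (8) 'a' (letter)
  (9) 'r' (letter)
  (10) 't' (letter)
  (11) 'e' (letter)
  (12) 'n' (letter)
Units from scan: 12
Sound units = 12 units


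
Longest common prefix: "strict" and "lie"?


Word 1: "strict"
Word 2: "lie"
Comparing from start:
  Pos 0: 's' != 'l' (stop)
LCP = "" (length 0)


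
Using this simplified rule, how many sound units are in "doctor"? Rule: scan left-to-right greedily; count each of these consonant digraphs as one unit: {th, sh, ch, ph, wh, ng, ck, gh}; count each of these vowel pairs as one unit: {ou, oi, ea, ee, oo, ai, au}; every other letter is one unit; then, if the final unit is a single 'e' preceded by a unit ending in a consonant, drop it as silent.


Word: "doctor" (6 letters)
Left-to-right scan:
  [1] 'd' (letter)
  [2] 'o' (letter)
  [3] 'c' (letter)
  [4] 't' (letter)
  [5] 'o' (letter)
  [6] 'r' (letter)
Units from scan: 6
Sound units = 6 units


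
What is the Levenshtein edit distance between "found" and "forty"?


Word 1: "found" (length 5)
Word 2: "forty" (length 5)
One optimal edit sequence (insert/delete/substitute each cost 1):
  1. keep 'f'
  2. keep 'o'
  3. substitute 'u' -> 'r'  (+1)
  4. substitute 'n' -> 't'  (+1)
  5. substitute 'd' -> 'y'  (+1)
Total edit operations: 3
Edit distance = 3


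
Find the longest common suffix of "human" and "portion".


Word 1: "human"
Word 2: "portion"
Comparing from end:
  Pos -1: 'n' == 'n'
  Pos -2: 'a' != 'o' (stop)
LCS = "n" (length 1)


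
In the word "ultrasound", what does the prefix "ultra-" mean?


Prefix: ultra-
As in: ultrasound -> ultra- + sound
Meaning = beyond


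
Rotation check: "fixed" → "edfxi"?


Word: "fixed", Candidate: "edfxi"
Method: check if candidate is substring of word+word
"fixedfixed" contains "edfxi"? No
Is rotation = No


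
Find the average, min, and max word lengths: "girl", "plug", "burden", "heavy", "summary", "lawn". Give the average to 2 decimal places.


Lengths: "girl"=4, "plug"=4, "burden"=6, "heavy"=5, "summary"=7, "lawn"=4
Sum = 30, Count = 6
Average = 30/6 = 5.00
= avg=5.00, min=4, max=7


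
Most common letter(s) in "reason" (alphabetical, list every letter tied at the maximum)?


Word: "reason"
Letter counts:
  'a': 1
  'e': 1
  'n': 1
  'o': 1
  'r': 1
  's': 1
Maximum count = 1
Most frequent = 'a', 'e', 'n', 'o', 'r', 's' (1 time each)


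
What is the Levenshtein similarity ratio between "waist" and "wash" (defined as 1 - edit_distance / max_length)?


Word 1: "waist" (length 5)
Word 2: "wash" (length 4)
One optimal edit sequence:
  1. keep 'w'
  2. keep 'a'
  3. delete 'i'  (+1)
  4. keep 's'
  5. substitute 't' -> 'h'  (+1)
Edit distance = 2
Max length = max(5, 4) = 5
Similarity = 1 - 2/5
= 0.6000


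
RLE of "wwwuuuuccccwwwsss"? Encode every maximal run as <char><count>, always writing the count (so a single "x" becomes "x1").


String: "wwwuuuuccccwwwsss"
Scanning for consecutive runs:
  'w' x 3
  'u' x 4
  'c' x 4
  'w' x 3
  's' x 3
RLE = "w3u4c4w3s3"


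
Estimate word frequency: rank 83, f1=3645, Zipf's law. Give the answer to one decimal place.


Zipf's law: f(r) = f(1) / r
f(1) = 3645
f(83) = 3645 / 83
= 43.9 occurrences


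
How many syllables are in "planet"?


Word: "planet"
Syllable breakdown: plan | et
Counting: 2 parts
= 2 syllables


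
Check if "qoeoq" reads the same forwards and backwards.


Word: "qoeoq"
Reversed: "qoeoq"
Forward == Backward? qoeoq == qoeoq
Palindrome = Yes


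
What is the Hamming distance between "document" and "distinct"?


Comparing character by character (same length = 8):
  Pos 0: 'd' vs 'd' =
  Pos 1: 'o' vs 'i' !=
  Pos 2: 'c' vs 's' !=
  Pos 3: 'u' vs 't' !=
  Pos 4: 'm' vs 'i' !=
  Pos 5: 'e' vs 'n' !=
  Pos 6: 'n' vs 'c' !=
  Pos 7: 't' vs 't' =
Hamming distance = 6


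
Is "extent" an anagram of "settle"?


Word 1: "settle" → sorted: eelstt
Word 2: "extent" → sorted: eenttx
Same letters? eelstt != eenttx
Anagram = No


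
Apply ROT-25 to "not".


Word: "not"
Shift: 25
Each letter → (letter + shift) mod 26:
  'n' (13) + 25 = 12 → 'm'
  'o' (14) + 25 = 13 → 'n'
  't' (19) + 25 = 18 → 's'
Result = "mns"


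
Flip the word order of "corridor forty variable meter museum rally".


Original: "corridor forty variable meter museum rally"
Words (1..n): corridor | forty | variable | meter | museum | rally
Reversed (n..1): rally | museum | meter | variable | forty | corridor
Result = "rally museum meter variable forty corridor"
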